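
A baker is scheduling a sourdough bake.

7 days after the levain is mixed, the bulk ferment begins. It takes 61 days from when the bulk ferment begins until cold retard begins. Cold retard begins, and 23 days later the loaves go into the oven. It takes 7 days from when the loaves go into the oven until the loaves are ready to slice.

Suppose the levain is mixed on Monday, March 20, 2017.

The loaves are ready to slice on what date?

The levain is mixed: Mar 20, 2017.
The bulk ferment begins: Mar 20, 2017 + 7 days = Mar 27, 2017.
Cold retard begins: Mar 27, 2017 + 61 days = May 27, 2017.
The loaves go into the oven: May 27, 2017 + 23 days = Jun 19, 2017.
The loaves are ready to slice: Jun 19, 2017 + 7 days = Jun 26, 2017.

Monday, June 26, 2017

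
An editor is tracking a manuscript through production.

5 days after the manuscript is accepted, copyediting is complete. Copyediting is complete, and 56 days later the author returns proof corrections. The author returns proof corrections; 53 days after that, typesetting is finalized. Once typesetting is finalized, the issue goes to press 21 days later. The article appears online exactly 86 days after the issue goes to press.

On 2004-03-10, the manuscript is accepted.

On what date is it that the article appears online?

The manuscript is accepted: Mar 10, 2004.
Copyediting is complete: Mar 10, 2004 + 5 days = Mar 15, 2004.
The author returns proof corrections: Mar 15, 2004 + 56 days = May 10, 2004.
Typesetting is finalized: May 10, 2004 + 53 days = Jul 2, 2004.
The issue goes to press: Jul 2, 2004 + 21 days = Jul 23, 2004.
The article appears online: Jul 23, 2004 + 86 days = Oct 17, 2004.

2004-10-17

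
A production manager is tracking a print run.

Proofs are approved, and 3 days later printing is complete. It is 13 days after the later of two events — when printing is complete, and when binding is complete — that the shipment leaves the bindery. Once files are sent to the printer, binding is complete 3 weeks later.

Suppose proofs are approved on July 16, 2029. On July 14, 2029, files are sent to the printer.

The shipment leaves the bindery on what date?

August 17, 2029

Proofs are approved: Jul 16, 2029.
Printing is complete: Jul 16, 2029 + 3 days = Jul 19, 2029.
Files are sent to the printer: Jul 14, 2029.
Binding is complete: Jul 14, 2029 + 3 weeks = Aug 4, 2029.
Both prerequisites met — printing is complete (Jul 19, 2029), binding is complete (Aug 4, 2029); the later is Aug 4, 2029.
The shipment leaves the bindery: Aug 4, 2029 + 13 days = Aug 17, 2029.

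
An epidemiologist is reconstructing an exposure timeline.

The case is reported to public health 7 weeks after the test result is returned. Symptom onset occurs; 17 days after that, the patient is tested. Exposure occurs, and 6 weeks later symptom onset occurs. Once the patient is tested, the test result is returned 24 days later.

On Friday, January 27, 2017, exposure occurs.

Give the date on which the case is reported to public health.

Thursday, June 8, 2017

Exposure occurs: Jan 27, 2017.
Symptom onset occurs: Jan 27, 2017 + 6 weeks = Mar 10, 2017.
The patient is tested: Mar 10, 2017 + 17 days = Mar 27, 2017.
The test result is returned: Mar 27, 2017 + 24 days = Apr 20, 2017.
The case is reported to public health: Apr 20, 2017 + 7 weeks = Jun 8, 2017.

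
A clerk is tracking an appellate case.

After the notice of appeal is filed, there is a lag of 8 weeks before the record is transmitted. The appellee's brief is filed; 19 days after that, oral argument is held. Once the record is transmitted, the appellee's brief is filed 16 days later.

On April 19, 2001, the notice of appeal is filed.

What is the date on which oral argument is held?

The notice of appeal is filed: Apr 19, 2001.
The record is transmitted: Apr 19, 2001 + 8 weeks = Jun 14, 2001.
The appellee's brief is filed: Jun 14, 2001 + 16 days = Jun 30, 2001.
Oral argument is held: Jun 30, 2001 + 19 days = Jul 19, 2001.

July 19, 2001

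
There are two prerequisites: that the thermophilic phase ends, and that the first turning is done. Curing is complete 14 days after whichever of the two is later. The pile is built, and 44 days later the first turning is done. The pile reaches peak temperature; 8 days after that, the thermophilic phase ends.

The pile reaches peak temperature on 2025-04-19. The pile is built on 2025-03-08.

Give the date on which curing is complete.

The pile reaches peak temperature: Apr 19, 2025.
The thermophilic phase ends: Apr 19, 2025 + 8 days = Apr 27, 2025.
The pile is built: Mar 8, 2025.
The first turning is done: Mar 8, 2025 + 44 days = Apr 21, 2025.
Both prerequisites met — the thermophilic phase ends (Apr 27, 2025), the first turning is done (Apr 21, 2025); the later is Apr 27, 2025.
Curing is complete: Apr 27, 2025 + 14 days = May 11, 2025.

2025-05-11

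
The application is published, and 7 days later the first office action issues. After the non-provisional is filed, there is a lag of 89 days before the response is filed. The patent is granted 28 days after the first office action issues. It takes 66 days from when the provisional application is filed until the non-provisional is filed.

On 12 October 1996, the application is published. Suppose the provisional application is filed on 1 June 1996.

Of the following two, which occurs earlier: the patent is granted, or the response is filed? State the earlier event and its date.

The response is filed — 3 November 1996

The application is published: Oct 12, 1996.
The first office action issues: Oct 12, 1996 + 7 days = Oct 19, 1996.
The patent is granted: Oct 19, 1996 + 28 days = Nov 16, 1996.
The provisional application is filed: Jun 1, 1996.
The non-provisional is filed: Jun 1, 1996 + 66 days = Aug 6, 1996.
The response is filed: Aug 6, 1996 + 89 days = Nov 3, 1996.
Comparing: the patent is granted on Nov 16, 1996 vs the response is filed on Nov 3, 1996. Earlier: the response is filed.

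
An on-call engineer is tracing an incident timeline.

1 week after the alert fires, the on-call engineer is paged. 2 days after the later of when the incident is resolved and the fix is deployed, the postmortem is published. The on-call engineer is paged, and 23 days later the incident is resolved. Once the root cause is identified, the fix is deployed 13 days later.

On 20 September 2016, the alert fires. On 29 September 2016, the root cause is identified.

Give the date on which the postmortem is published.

22 October 2016

The alert fires: Sep 20, 2016.
The on-call engineer is paged: Sep 20, 2016 + 1 week = Sep 27, 2016.
The incident is resolved: Sep 27, 2016 + 23 days = Oct 20, 2016.
The root cause is identified: Sep 29, 2016.
The fix is deployed: Sep 29, 2016 + 13 days = Oct 12, 2016.
Both prerequisites met — the incident is resolved (Oct 20, 2016), the fix is deployed (Oct 12, 2016); the later is Oct 20, 2016.
The postmortem is published: Oct 20, 2016 + 2 days = Oct 22, 2016.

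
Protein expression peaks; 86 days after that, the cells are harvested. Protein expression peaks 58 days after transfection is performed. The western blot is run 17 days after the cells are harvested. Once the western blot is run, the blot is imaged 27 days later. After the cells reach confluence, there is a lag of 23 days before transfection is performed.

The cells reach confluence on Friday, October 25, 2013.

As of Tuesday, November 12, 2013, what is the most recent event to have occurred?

The cells reach confluence: Oct 25, 2013.
Transfection is performed: Oct 25, 2013 + 23 days = Nov 17, 2013.
Protein expression peaks: Nov 17, 2013 + 58 days = Jan 14, 2014.
The cells are harvested: Jan 14, 2014 + 86 days = Apr 10, 2014.
The western blot is run: Apr 10, 2014 + 17 days = Apr 27, 2014.
The blot is imaged: Apr 27, 2014 + 27 days = May 24, 2014.
Nov 12, 2013 falls between when the cells reach confluence (Oct 25, 2013) and when transfection is performed (Nov 17, 2013).

The cells reach confluence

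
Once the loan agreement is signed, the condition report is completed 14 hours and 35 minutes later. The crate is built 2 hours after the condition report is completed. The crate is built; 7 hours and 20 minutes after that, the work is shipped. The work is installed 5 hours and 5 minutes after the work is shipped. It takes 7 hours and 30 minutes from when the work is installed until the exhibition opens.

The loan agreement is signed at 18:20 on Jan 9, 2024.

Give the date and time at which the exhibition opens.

06:50 on Jan 11, 2024

The loan agreement is signed: 18:20 Jan 9, 2024.
The condition report is completed: 18:20 Jan 9, 2024 + 14h35m = 08:55 Jan 10, 2024.
The crate is built: 08:55 Jan 10, 2024 + 2h = 10:55 Jan 10, 2024.
The work is shipped: 10:55 Jan 10, 2024 + 7h20m = 18:15 Jan 10, 2024.
The work is installed: 18:15 Jan 10, 2024 + 5h05m = 23:20 Jan 10, 2024.
The exhibition opens: 23:20 Jan 10, 2024 + 7h30m = 06:50 Jan 11, 2024.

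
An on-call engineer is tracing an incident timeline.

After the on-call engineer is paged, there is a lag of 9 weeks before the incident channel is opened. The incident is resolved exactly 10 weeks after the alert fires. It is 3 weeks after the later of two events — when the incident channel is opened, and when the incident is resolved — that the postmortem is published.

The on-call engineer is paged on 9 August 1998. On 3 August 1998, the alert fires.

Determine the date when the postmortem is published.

The on-call engineer is paged: Aug 9, 1998.
The incident channel is opened: Aug 9, 1998 + 9 weeks = Oct 11, 1998.
The alert fires: Aug 3, 1998.
The incident is resolved: Aug 3, 1998 + 10 weeks = Oct 12, 1998.
Both prerequisites met — the incident channel is opened (Oct 11, 1998), the incident is resolved (Oct 12, 1998); the later is Oct 12, 1998.
The postmortem is published: Oct 12, 1998 + 3 weeks = Nov 2, 1998.

2 November 1998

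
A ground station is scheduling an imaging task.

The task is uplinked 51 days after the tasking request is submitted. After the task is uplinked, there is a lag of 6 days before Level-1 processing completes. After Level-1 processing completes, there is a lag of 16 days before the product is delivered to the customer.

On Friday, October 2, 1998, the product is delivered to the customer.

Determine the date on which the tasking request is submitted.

The product is delivered to the customer: Oct 2, 1998.
Level-1 processing completes: Oct 2, 1998 − 16 days = Sep 16, 1998.
The task is uplinked: Sep 16, 1998 − 6 days = Sep 10, 1998.
The tasking request is submitted: Sep 10, 1998 − 51 days = Jul 21, 1998.

Tuesday, July 21, 1998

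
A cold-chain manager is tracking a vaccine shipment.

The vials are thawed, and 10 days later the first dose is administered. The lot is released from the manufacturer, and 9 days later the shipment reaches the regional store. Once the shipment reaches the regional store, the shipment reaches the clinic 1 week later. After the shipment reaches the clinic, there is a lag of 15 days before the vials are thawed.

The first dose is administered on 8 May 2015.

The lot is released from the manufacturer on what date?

The first dose is administered: May 8, 2015.
The vials are thawed: May 8, 2015 − 10 days = Apr 28, 2015.
The shipment reaches the clinic: Apr 28, 2015 − 15 days = Apr 13, 2015.
The shipment reaches the regional store: Apr 13, 2015 − 1 week = Apr 6, 2015.
The lot is released from the manufacturer: Apr 6, 2015 − 9 days = Mar 28, 2015.

28 March 2015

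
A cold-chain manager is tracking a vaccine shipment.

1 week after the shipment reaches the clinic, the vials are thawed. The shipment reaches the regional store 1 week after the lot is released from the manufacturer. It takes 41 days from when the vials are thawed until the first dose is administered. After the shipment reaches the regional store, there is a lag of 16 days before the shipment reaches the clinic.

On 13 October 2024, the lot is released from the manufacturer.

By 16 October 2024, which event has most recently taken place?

The lot is released from the manufacturer

The lot is released from the manufacturer: Oct 13, 2024.
The shipment reaches the regional store: Oct 13, 2024 + 1 week = Oct 20, 2024.
The shipment reaches the clinic: Oct 20, 2024 + 16 days = Nov 5, 2024.
The vials are thawed: Nov 5, 2024 + 1 week = Nov 12, 2024.
The first dose is administered: Nov 12, 2024 + 41 days = Dec 23, 2024.
Oct 16, 2024 falls between when the lot is released from the manufacturer (Oct 13, 2024) and when the shipment reaches the regional store (Oct 20, 2024).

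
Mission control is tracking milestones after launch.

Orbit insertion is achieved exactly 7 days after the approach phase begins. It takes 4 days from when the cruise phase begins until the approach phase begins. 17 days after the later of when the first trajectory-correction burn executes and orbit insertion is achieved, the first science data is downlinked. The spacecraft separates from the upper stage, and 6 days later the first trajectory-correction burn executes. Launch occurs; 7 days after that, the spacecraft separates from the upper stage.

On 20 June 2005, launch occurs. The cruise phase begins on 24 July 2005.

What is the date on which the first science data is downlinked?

Launch occurs: Jun 20, 2005.
The spacecraft separates from the upper stage: Jun 20, 2005 + 7 days = Jun 27, 2005.
The first trajectory-correction burn executes: Jun 27, 2005 + 6 days = Jul 3, 2005.
The cruise phase begins: Jul 24, 2005.
The approach phase begins: Jul 24, 2005 + 4 days = Jul 28, 2005.
Orbit insertion is achieved: Jul 28, 2005 + 7 days = Aug 4, 2005.
Both prerequisites met — the first trajectory-correction burn executes (Jul 3, 2005), orbit insertion is achieved (Aug 4, 2005); the later is Aug 4, 2005.
The first science data is downlinked: Aug 4, 2005 + 17 days = Aug 21, 2005.

21 August 2005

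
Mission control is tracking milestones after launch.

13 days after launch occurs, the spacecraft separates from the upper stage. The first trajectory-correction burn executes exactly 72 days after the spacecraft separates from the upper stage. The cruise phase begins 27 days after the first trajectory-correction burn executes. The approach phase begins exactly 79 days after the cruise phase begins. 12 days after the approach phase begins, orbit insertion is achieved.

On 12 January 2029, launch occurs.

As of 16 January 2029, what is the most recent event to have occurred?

Launch occurs: Jan 12, 2029.
The spacecraft separates from the upper stage: Jan 12, 2029 + 13 days = Jan 25, 2029.
The first trajectory-correction burn executes: Jan 25, 2029 + 72 days = Apr 7, 2029.
The cruise phase begins: Apr 7, 2029 + 27 days = May 4, 2029.
The approach phase begins: May 4, 2029 + 79 days = Jul 22, 2029.
Orbit insertion is achieved: Jul 22, 2029 + 12 days = Aug 3, 2029.
Jan 16, 2029 falls between when launch occurs (Jan 12, 2029) and when the spacecraft separates from the upper stage (Jan 25, 2029).

Launch occurs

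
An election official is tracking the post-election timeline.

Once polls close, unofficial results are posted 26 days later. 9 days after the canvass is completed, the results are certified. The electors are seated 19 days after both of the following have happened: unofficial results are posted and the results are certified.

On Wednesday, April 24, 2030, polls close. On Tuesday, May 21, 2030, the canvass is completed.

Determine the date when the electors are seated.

Tuesday, June 18, 2030

Polls close: Apr 24, 2030.
Unofficial results are posted: Apr 24, 2030 + 26 days = May 20, 2030.
The canvass is completed: May 21, 2030.
The results are certified: May 21, 2030 + 9 days = May 30, 2030.
Both prerequisites met — unofficial results are posted (May 20, 2030), the results are certified (May 30, 2030); the later is May 30, 2030.
The electors are seated: May 30, 2030 + 19 days = Jun 18, 2030.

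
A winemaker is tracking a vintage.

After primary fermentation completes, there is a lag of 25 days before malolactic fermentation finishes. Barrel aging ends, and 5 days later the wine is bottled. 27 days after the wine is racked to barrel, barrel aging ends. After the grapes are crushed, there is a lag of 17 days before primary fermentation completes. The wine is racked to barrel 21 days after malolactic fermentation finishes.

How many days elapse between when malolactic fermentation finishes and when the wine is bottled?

53 days

Causal path: malolactic fermentation finishes → the wine is racked to barrel → barrel aging ends → the wine is bottled.
Total delay along the path: 21 + 27 + 5 = 53 days.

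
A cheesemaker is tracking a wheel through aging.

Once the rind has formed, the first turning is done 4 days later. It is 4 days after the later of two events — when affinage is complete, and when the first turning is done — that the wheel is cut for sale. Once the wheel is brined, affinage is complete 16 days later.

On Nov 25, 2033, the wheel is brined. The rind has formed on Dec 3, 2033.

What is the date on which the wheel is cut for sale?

The wheel is brined: Nov 25, 2033.
Affinage is complete: Nov 25, 2033 + 16 days = Dec 11, 2033.
The rind has formed: Dec 3, 2033.
The first turning is done: Dec 3, 2033 + 4 days = Dec 7, 2033.
Both prerequisites met — affinage is complete (Dec 11, 2033), the first turning is done (Dec 7, 2033); the later is Dec 11, 2033.
The wheel is cut for sale: Dec 11, 2033 + 4 days = Dec 15, 2033.

Dec 15, 2033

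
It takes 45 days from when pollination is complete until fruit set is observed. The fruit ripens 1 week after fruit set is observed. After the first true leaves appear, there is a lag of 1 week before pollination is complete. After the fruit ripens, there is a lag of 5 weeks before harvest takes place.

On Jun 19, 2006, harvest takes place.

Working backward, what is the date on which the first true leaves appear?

Mar 17, 2006

Harvest takes place: Jun 19, 2006.
The fruit ripens: Jun 19, 2006 − 5 weeks = May 15, 2006.
Fruit set is observed: May 15, 2006 − 1 week = May 8, 2006.
Pollination is complete: May 8, 2006 − 45 days = Mar 24, 2006.
The first true leaves appear: Mar 24, 2006 − 1 week = Mar 17, 2006.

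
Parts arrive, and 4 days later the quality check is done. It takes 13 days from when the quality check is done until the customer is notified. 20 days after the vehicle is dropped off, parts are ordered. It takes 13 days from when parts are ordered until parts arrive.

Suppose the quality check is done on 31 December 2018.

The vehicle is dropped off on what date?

The quality check is done: Dec 31, 2018.
Parts arrive: Dec 31, 2018 − 4 days = Dec 27, 2018.
Parts are ordered: Dec 27, 2018 − 13 days = Dec 14, 2018.
The vehicle is dropped off: Dec 14, 2018 − 20 days = Nov 24, 2018.

24 November 2018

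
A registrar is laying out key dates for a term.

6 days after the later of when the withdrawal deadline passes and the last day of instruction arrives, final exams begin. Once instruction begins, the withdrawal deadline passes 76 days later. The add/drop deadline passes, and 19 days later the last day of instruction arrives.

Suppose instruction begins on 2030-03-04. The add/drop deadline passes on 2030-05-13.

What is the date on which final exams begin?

Instruction begins: Mar 4, 2030.
The withdrawal deadline passes: Mar 4, 2030 + 76 days = May 19, 2030.
The add/drop deadline passes: May 13, 2030.
The last day of instruction arrives: May 13, 2030 + 19 days = Jun 1, 2030.
Both prerequisites met — the withdrawal deadline passes (May 19, 2030), the last day of instruction arrives (Jun 1, 2030); the later is Jun 1, 2030.
Final exams begin: Jun 1, 2030 + 6 days = Jun 7, 2030.

2030-06-07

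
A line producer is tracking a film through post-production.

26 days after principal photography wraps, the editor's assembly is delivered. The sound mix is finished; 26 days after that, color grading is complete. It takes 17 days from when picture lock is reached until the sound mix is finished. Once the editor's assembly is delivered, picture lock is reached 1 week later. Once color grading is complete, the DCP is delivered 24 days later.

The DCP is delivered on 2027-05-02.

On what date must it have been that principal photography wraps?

The DCP is delivered: May 2, 2027.
Color grading is complete: May 2, 2027 − 24 days = Apr 8, 2027.
The sound mix is finished: Apr 8, 2027 − 26 days = Mar 13, 2027.
Picture lock is reached: Mar 13, 2027 − 17 days = Feb 24, 2027.
The editor's assembly is delivered: Feb 24, 2027 − 1 week = Feb 17, 2027.
Principal photography wraps: Feb 17, 2027 − 26 days = Jan 22, 2027.

2027-01-22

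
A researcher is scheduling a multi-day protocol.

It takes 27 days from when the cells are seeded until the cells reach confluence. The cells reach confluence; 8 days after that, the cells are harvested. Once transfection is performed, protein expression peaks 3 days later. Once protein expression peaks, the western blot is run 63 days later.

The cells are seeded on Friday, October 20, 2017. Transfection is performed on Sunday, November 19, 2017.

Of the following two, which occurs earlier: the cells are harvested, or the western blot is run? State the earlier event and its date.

The cells are harvested — Friday, November 24, 2017

The cells are seeded: Oct 20, 2017.
The cells reach confluence: Oct 20, 2017 + 27 days = Nov 16, 2017.
The cells are harvested: Nov 16, 2017 + 8 days = Nov 24, 2017.
Transfection is performed: Nov 19, 2017.
Protein expression peaks: Nov 19, 2017 + 3 days = Nov 22, 2017.
The western blot is run: Nov 22, 2017 + 63 days = Jan 24, 2018.
Comparing: the cells are harvested on Nov 24, 2017 vs the western blot is run on Jan 24, 2018. Earlier: the cells are harvested.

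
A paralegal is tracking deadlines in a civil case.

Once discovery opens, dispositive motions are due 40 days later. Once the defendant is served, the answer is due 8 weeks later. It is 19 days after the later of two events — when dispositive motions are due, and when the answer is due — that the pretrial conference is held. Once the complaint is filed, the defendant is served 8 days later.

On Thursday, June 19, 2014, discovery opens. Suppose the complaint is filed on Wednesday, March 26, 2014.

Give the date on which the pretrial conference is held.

Sunday, August 17, 2014

Discovery opens: Jun 19, 2014.
Dispositive motions are due: Jun 19, 2014 + 40 days = Jul 29, 2014.
The complaint is filed: Mar 26, 2014.
The defendant is served: Mar 26, 2014 + 8 days = Apr 3, 2014.
The answer is due: Apr 3, 2014 + 8 weeks = May 29, 2014.
Both prerequisites met — dispositive motions are due (Jul 29, 2014), the answer is due (May 29, 2014); the later is Jul 29, 2014.
The pretrial conference is held: Jul 29, 2014 + 19 days = Aug 17, 2014.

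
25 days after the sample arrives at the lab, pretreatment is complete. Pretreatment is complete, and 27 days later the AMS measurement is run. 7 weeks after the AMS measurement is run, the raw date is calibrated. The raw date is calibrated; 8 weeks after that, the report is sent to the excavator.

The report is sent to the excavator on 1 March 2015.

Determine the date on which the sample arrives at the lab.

The report is sent to the excavator: Mar 1, 2015.
The raw date is calibrated: Mar 1, 2015 − 8 weeks = Jan 4, 2015.
The AMS measurement is run: Jan 4, 2015 − 7 weeks = Nov 16, 2014.
Pretreatment is complete: Nov 16, 2014 − 27 days = Oct 20, 2014.
The sample arrives at the lab: Oct 20, 2014 − 25 days = Sep 25, 2014.

25 September 2014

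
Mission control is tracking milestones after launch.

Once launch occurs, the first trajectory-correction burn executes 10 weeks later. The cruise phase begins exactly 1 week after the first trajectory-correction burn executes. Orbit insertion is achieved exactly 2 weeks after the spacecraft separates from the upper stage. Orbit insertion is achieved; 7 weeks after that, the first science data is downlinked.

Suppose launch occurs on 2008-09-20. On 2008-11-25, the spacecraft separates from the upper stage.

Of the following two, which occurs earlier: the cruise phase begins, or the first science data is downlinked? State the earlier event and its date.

Launch occurs: Sep 20, 2008.
The first trajectory-correction burn executes: Sep 20, 2008 + 10 weeks = Nov 29, 2008.
The cruise phase begins: Nov 29, 2008 + 1 week = Dec 6, 2008.
The spacecraft separates from the upper stage: Nov 25, 2008.
Orbit insertion is achieved: Nov 25, 2008 + 2 weeks = Dec 9, 2008.
The first science data is downlinked: Dec 9, 2008 + 7 weeks = Jan 27, 2009.
Comparing: the cruise phase begins on Dec 6, 2008 vs the first science data is downlinked on Jan 27, 2009. Earlier: the cruise phase begins.

The cruise phase begins — 2008-12-06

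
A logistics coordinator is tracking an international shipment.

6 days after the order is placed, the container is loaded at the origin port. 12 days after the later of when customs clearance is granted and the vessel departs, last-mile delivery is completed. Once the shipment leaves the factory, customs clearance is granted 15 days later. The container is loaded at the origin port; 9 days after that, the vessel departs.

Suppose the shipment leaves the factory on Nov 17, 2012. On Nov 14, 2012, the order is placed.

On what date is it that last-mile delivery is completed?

The shipment leaves the factory: Nov 17, 2012.
Customs clearance is granted: Nov 17, 2012 + 15 days = Dec 2, 2012.
The order is placed: Nov 14, 2012.
The container is loaded at the origin port: Nov 14, 2012 + 6 days = Nov 20, 2012.
The vessel departs: Nov 20, 2012 + 9 days = Nov 29, 2012.
Both prerequisites met — customs clearance is granted (Dec 2, 2012), the vessel departs (Nov 29, 2012); the later is Dec 2, 2012.
Last-mile delivery is completed: Dec 2, 2012 + 12 days = Dec 14, 2012.

Dec 14, 2012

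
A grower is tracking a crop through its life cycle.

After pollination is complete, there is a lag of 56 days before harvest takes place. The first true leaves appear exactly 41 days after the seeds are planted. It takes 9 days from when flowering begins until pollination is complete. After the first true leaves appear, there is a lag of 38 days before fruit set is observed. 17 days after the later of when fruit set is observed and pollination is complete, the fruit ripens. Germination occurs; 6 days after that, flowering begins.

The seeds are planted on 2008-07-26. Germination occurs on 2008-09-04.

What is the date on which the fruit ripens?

2008-10-30

The seeds are planted: Jul 26, 2008.
The first true leaves appear: Jul 26, 2008 + 41 days = Sep 5, 2008.
Fruit set is observed: Sep 5, 2008 + 38 days = Oct 13, 2008.
Germination occurs: Sep 4, 2008.
Flowering begins: Sep 4, 2008 + 6 days = Sep 10, 2008.
Pollination is complete: Sep 10, 2008 + 9 days = Sep 19, 2008.
Both prerequisites met — fruit set is observed (Oct 13, 2008), pollination is complete (Sep 19, 2008); the later is Oct 13, 2008.
The fruit ripens: Oct 13, 2008 + 17 days = Oct 30, 2008.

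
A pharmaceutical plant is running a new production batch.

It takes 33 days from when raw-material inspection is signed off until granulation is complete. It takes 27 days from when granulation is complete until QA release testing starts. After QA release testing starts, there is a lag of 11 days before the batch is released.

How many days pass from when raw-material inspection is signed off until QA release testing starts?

Causal path: raw-material inspection is signed off → granulation is complete → QA release testing starts.
Total delay along the path: 33 + 27 = 60 days.

60 days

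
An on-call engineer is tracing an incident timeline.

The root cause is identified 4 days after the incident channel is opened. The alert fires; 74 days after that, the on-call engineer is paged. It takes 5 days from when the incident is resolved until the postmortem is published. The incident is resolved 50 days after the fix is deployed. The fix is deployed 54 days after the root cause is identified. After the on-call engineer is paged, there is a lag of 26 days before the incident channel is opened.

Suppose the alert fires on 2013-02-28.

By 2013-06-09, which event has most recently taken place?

The incident channel is opened

The alert fires: Feb 28, 2013.
The on-call engineer is paged: Feb 28, 2013 + 74 days = May 13, 2013.
The incident channel is opened: May 13, 2013 + 26 days = Jun 8, 2013.
The root cause is identified: Jun 8, 2013 + 4 days = Jun 12, 2013.
The fix is deployed: Jun 12, 2013 + 54 days = Aug 5, 2013.
The incident is resolved: Aug 5, 2013 + 50 days = Sep 24, 2013.
The postmortem is published: Sep 24, 2013 + 5 days = Sep 29, 2013.
Jun 9, 2013 falls between when the incident channel is opened (Jun 8, 2013) and when the root cause is identified (Jun 12, 2013).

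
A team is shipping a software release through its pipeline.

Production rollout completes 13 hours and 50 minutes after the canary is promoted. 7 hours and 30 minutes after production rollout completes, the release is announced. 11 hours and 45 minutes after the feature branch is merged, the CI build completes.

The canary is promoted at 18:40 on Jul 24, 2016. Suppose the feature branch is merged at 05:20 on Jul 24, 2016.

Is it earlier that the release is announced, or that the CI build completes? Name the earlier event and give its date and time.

The canary is promoted: 18:40 Jul 24, 2016.
Production rollout completes: 18:40 Jul 24, 2016 + 13h50m = 08:30 Jul 25, 2016.
The release is announced: 08:30 Jul 25, 2016 + 7h30m = 16:00 Jul 25, 2016.
The feature branch is merged: 05:20 Jul 24, 2016.
The CI build completes: 05:20 Jul 24, 2016 + 11h45m = 17:05 Jul 24, 2016.
Comparing: the release is announced at 16:00 Jul 25, 2016 vs the CI build completes at 17:05 Jul 24, 2016. Earlier: the CI build completes.

The CI build completes — 17:05 on Jul 24, 2016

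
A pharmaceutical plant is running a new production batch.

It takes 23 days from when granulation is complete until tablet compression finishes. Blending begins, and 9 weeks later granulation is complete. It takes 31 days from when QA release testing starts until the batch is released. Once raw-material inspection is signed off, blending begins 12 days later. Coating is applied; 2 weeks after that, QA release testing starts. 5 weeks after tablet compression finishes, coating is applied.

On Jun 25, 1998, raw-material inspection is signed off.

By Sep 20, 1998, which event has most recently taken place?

Granulation is complete

Raw-material inspection is signed off: Jun 25, 1998.
Blending begins: Jun 25, 1998 + 12 days = Jul 7, 1998.
Granulation is complete: Jul 7, 1998 + 9 weeks = Sep 8, 1998.
Tablet compression finishes: Sep 8, 1998 + 23 days = Oct 1, 1998.
Coating is applied: Oct 1, 1998 + 5 weeks = Nov 5, 1998.
QA release testing starts: Nov 5, 1998 + 2 weeks = Nov 19, 1998.
The batch is released: Nov 19, 1998 + 31 days = Dec 20, 1998.
Sep 20, 1998 falls between when granulation is complete (Sep 8, 1998) and when tablet compression finishes (Oct 1, 1998).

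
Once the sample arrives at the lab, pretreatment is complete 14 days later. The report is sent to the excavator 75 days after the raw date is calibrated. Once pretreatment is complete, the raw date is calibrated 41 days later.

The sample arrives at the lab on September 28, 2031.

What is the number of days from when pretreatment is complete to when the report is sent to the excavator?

Causal path: pretreatment is complete → the raw date is calibrated → the report is sent to the excavator.
Total delay along the path: 41 + 75 = 116 days.

116 days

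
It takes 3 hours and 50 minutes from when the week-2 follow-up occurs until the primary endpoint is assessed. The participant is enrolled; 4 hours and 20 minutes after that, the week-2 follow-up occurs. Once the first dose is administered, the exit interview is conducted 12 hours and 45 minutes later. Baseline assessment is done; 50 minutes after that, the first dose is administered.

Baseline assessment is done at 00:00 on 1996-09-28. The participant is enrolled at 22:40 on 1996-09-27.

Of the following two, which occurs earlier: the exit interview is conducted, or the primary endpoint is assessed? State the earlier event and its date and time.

Baseline assessment is done: 00:00 Sep 28, 1996.
The first dose is administered: 00:00 Sep 28, 1996 + 50m = 00:50 Sep 28, 1996.
The exit interview is conducted: 00:50 Sep 28, 1996 + 12h45m = 13:35 Sep 28, 1996.
The participant is enrolled: 22:40 Sep 27, 1996.
The week-2 follow-up occurs: 22:40 Sep 27, 1996 + 4h20m = 03:00 Sep 28, 1996.
The primary endpoint is assessed: 03:00 Sep 28, 1996 + 3h50m = 06:50 Sep 28, 1996.
Comparing: the exit interview is conducted at 13:35 Sep 28, 1996 vs the primary endpoint is assessed at 06:50 Sep 28, 1996. Earlier: the primary endpoint is assessed.

The primary endpoint is assessed — 06:50 on 1996-09-28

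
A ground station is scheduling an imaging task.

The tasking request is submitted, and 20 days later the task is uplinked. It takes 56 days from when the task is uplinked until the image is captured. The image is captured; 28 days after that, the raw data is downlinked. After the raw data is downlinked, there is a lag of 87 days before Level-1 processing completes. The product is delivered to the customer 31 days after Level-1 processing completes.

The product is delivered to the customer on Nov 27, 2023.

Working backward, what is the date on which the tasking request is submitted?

The product is delivered to the customer: Nov 27, 2023.
Level-1 processing completes: Nov 27, 2023 − 31 days = Oct 27, 2023.
The raw data is downlinked: Oct 27, 2023 − 87 days = Aug 1, 2023.
The image is captured: Aug 1, 2023 − 28 days = Jul 4, 2023.
The task is uplinked: Jul 4, 2023 − 56 days = May 9, 2023.
The tasking request is submitted: May 9, 2023 − 20 days = Apr 19, 2023.

Apr 19, 2023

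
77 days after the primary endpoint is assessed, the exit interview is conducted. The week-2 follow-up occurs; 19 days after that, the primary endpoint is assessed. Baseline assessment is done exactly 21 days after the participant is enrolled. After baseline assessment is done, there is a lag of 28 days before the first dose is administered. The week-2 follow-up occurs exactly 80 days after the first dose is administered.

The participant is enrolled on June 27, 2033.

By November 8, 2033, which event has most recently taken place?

The participant is enrolled: Jun 27, 2033.
Baseline assessment is done: Jun 27, 2033 + 21 days = Jul 18, 2033.
The first dose is administered: Jul 18, 2033 + 28 days = Aug 15, 2033.
The week-2 follow-up occurs: Aug 15, 2033 + 80 days = Nov 3, 2033.
The primary endpoint is assessed: Nov 3, 2033 + 19 days = Nov 22, 2033.
The exit interview is conducted: Nov 22, 2033 + 77 days = Feb 7, 2034.
Nov 8, 2033 falls between when the week-2 follow-up occurs (Nov 3, 2033) and when the primary endpoint is assessed (Nov 22, 2033).

The week-2 follow-up occurs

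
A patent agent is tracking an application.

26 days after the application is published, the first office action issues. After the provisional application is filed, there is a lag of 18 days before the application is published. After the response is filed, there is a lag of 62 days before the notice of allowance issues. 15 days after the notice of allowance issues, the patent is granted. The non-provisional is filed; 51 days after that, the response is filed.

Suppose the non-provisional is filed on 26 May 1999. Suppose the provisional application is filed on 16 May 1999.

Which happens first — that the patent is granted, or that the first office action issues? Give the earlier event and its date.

The first office action issues — 29 June 1999

The non-provisional is filed: May 26, 1999.
The response is filed: May 26, 1999 + 51 days = Jul 16, 1999.
The notice of allowance issues: Jul 16, 1999 + 62 days = Sep 16, 1999.
The patent is granted: Sep 16, 1999 + 15 days = Oct 1, 1999.
The provisional application is filed: May 16, 1999.
The application is published: May 16, 1999 + 18 days = Jun 3, 1999.
The first office action issues: Jun 3, 1999 + 26 days = Jun 29, 1999.
Comparing: the patent is granted on Oct 1, 1999 vs the first office action issues on Jun 29, 1999. Earlier: the first office action issues.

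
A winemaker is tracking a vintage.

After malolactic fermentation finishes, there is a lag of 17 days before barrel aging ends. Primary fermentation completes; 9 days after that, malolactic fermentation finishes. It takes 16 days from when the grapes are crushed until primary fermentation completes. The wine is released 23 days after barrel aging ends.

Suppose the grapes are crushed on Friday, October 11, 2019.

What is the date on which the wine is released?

Sunday, December 15, 2019

The grapes are crushed: Oct 11, 2019.
Primary fermentation completes: Oct 11, 2019 + 16 days = Oct 27, 2019.
Malolactic fermentation finishes: Oct 27, 2019 + 9 days = Nov 5, 2019.
Barrel aging ends: Nov 5, 2019 + 17 days = Nov 22, 2019.
The wine is released: Nov 22, 2019 + 23 days = Dec 15, 2019.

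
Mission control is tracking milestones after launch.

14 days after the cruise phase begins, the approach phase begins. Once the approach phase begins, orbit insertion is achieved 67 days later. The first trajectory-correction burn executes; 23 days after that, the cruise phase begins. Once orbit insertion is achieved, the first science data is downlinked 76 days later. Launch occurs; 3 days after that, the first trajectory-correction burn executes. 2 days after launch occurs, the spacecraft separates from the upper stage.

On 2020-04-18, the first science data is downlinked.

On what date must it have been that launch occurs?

The first science data is downlinked: Apr 18, 2020.
Orbit insertion is achieved: Apr 18, 2020 − 76 days = Feb 2, 2020.
The approach phase begins: Feb 2, 2020 − 67 days = Nov 27, 2019.
The cruise phase begins: Nov 27, 2019 − 14 days = Nov 13, 2019.
The first trajectory-correction burn executes: Nov 13, 2019 − 23 days = Oct 21, 2019.
Launch occurs: Oct 21, 2019 − 3 days = Oct 18, 2019.

2019-10-18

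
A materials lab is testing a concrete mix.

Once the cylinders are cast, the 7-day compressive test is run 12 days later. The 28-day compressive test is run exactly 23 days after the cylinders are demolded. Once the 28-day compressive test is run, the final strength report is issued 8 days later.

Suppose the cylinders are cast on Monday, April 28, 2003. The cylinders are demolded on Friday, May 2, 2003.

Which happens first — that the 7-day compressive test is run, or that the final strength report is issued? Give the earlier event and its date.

The cylinders are cast: Apr 28, 2003.
The 7-day compressive test is run: Apr 28, 2003 + 12 days = May 10, 2003.
The cylinders are demolded: May 2, 2003.
The 28-day compressive test is run: May 2, 2003 + 23 days = May 25, 2003.
The final strength report is issued: May 25, 2003 + 8 days = Jun 2, 2003.
Comparing: the 7-day compressive test is run on May 10, 2003 vs the final strength report is issued on Jun 2, 2003. Earlier: the 7-day compressive test is run.

The 7-day compressive test is run — Saturday, May 10, 2003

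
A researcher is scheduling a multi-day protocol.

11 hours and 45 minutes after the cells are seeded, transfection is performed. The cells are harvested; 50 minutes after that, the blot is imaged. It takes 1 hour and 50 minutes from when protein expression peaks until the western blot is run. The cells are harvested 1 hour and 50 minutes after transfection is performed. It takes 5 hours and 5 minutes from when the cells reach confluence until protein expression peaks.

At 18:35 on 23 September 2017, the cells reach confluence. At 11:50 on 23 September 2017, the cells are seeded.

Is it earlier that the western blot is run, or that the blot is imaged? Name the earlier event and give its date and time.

The cells reach confluence: 18:35 Sep 23, 2017.
Protein expression peaks: 18:35 Sep 23, 2017 + 5h05m = 23:40 Sep 23, 2017.
The western blot is run: 23:40 Sep 23, 2017 + 1h50m = 01:30 Sep 24, 2017.
The cells are seeded: 11:50 Sep 23, 2017.
Transfection is performed: 11:50 Sep 23, 2017 + 11h45m = 23:35 Sep 23, 2017.
The cells are harvested: 23:35 Sep 23, 2017 + 1h50m = 01:25 Sep 24, 2017.
The blot is imaged: 01:25 Sep 24, 2017 + 50m = 02:15 Sep 24, 2017.
Comparing: the western blot is run at 01:30 Sep 24, 2017 vs the blot is imaged at 02:15 Sep 24, 2017. Earlier: the western blot is run.

The western blot is run — 01:30 on 24 September 2017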